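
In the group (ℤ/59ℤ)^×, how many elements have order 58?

28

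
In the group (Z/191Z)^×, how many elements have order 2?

1

φ(191) = 191 − 1 = 190 = 2 · 5 · 19.
In a cyclic group of order 190, there are φ(d) elements of order d for each divisor d of 190, and zero for non-divisors.
2 | 190, and φ(2) = 2 − 1 = 1.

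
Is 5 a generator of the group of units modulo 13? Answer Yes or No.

No

φ(13) = 13 − 1 = 12 = 2^2 · 3.
5 is a primitive root mod 13 iff 5^(φ(13)/q) ≢ 1 for every prime q | φ(13), i.e. q ∈ {2, 3}.
5^6 ≡ 12 (mod 13)  [q = 2: ≢ 1 ✓]
5^4 ≡ 1 (mod 13)  [q = 3: ≡ 1 ✗]
Since 5^4 ≡ 1, the order of 5 divides 4 < 12, so 5 is not a primitive root.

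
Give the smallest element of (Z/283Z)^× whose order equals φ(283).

φ(283) = 283 − 1 = 282 = 2 · 3 · 47.
g is a primitive root iff g^(282/q) ≢ 1 (mod 283) for each prime q ∈ {2, 3, 47}.
g = 2: 2^141 ≡ 282; 2^94 ≡ 1 — hits 1, so not a primitive root.
g = 3: 3^141 ≡ 282; 3^94 ≡ 238; 3^6 ≡ 163 — none is 1, so 3 is a primitive root.
So 3 is the smallest generator of (Z/283Z)^×.

3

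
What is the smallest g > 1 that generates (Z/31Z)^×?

3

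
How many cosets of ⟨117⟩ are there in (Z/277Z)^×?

46

The order of 117 must divide φ(277) = 277 − 1 = 276 = 2^2 · 3 · 23.
Divisors of 276: 1, 2, 3, 4, 6, 12, 23, 46, 69, 92, 138, 276.
Evaluate successive powers at the divisors of 276:
117^1 ≡ 117 (mod 277)
117^2 ≡ 116 (mod 277)
117^3 ≡ 276 (mod 277)
117^4 ≡ 160 (mod 277)
117^6 ≡ 1 (mod 277) ✓
The order of 117 is 6, so the subgroup it generates has 6 elements.
The index is φ(277) / ord(117) = 276 / 6 = 46.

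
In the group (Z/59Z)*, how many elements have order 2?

φ(59) = 59 − 1 = 58 = 2 · 29.
Since (Z/59Z)^× is cyclic of order 58, the number of elements of order d is φ(d) when d | 58 and 0 otherwise.
2 | 58, and φ(2) = 2 − 1 = 1.

1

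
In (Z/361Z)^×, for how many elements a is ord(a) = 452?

0

φ(361) = φ(19^2) = 19·(19−1) = 342 = 2 · 3^2 · 19.
In a cyclic group of order 342, there are φ(d) elements of order d for each divisor d of 342, and zero for non-divisors.
Here 342 is not a multiple of 452, so there are no elements of order 452.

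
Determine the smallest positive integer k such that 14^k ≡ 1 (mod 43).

ord(14) | φ(43) = 43 − 1 = 42 = 2 · 3 · 7.
Divisors of 42: 1, 2, 3, 6, 7, 14, 21, 42.
Test each divisor d:
14^1 ≡ 14 (mod 43)
14^2 ≡ 24 (mod 43)
14^3 ≡ 35 (mod 43)
14^6 ≡ 21 (mod 43)
14^7 ≡ 36 (mod 43)
14^14 ≡ 6 (mod 43)
14^21 ≡ 1 (mod 43) ✓
So ord_43(14) = 21.

21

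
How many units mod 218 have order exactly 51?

0

φ(218) = φ(2)·φ(109) = 1·108 = 108 = 2^2 · 3^3.
Since (Z/218Z)^× is cyclic of order 108, the number of elements of order d is φ(d) when d | 108 and 0 otherwise.
Here 108 is not a multiple of 51, so there are no elements of order 51.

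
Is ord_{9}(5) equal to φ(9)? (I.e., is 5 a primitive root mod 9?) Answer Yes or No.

φ(9) = φ(3^2) = 3·(3−1) = 6 = 2 · 3.
Test 5^(6/q) mod 9 for each prime factor q of 6:
5^3 ≡ 8 (mod 9)  [q = 2: ≢ 1 ✓]
5^2 ≡ 7 (mod 9)  [q = 3: ≢ 1 ✓]
All checks pass, so 5 has order 6 and is a primitive root modulo 9.

Yes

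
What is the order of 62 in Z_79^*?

By Lagrange's theorem, ord_79(62) divides φ(79) = 79 − 1 = 78 = 2 · 3 · 13.
Divisors of 78: 1, 2, 3, 6, 13, 26, 39, 78.
Compute 62^d (mod 79) for the divisors d until we hit 1:
62^1 ≡ 62
62^2 ≡ 52
62^3 ≡ 64
62^6 ≡ 67
62^13 ≡ 1
Therefore the multiplicative order of 62 modulo 79 is 13.

13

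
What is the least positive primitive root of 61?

2

φ(61) = 61 − 1 = 60 = 2^2 · 3 · 5.
Test candidates g = 2, 3, … against the prime factors q ∈ {2, 3, 5} of φ(61): g is a generator iff g^(60/q) ≢ 1 for every such q.
g = 2: 2^30 ≡ 60; 2^20 ≡ 47; 2^12 ≡ 9 — none is 1, so 2 is a primitive root.
Hence the least primitive root of 61 is 2.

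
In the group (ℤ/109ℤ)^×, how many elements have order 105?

0

φ(109) = 109 − 1 = 108 = 2^2 · 3^3.
Since (Z/109Z)^× is cyclic of order 108, the number of elements of order d is φ(d) when d | 108 and 0 otherwise.
Here 108 is not a multiple of 105, so there are no elements of order 105.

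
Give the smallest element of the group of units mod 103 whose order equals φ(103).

φ(103) = 103 − 1 = 102 = 2 · 3 · 17.
g is a primitive root iff g^(102/q) ≢ 1 (mod 103) for each prime q ∈ {2, 3, 17}.
g = 2: 2^51 ≡ 1 — hits 1, so not a primitive root.
g = 3: 3^51 ≡ 102; 3^34 ≡ 1 — hits 1, so not a primitive root.
g = 4: 4^51 ≡ 1 — hits 1, so not a primitive root.
g = 5: 5^51 ≡ 102; 5^34 ≡ 56; 5^6 ≡ 72 — none is 1, so 5 is a primitive root.
So 5 is the smallest generator of (Z/103Z)^×.

5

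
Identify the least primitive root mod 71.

φ(71) = 71 − 1 = 70 = 2 · 5 · 7.
g is a primitive root iff g^(70/q) ≢ 1 (mod 71) for each prime q ∈ {2, 5, 7}.
g = 2: 2^35 ≡ 1 — hits 1, so not a primitive root.
g = 3: 3^35 ≡ 1 — hits 1, so not a primitive root.
g = 4: 4^35 ≡ 1 — hits 1, so not a primitive root.
g = 5: 5^35 ≡ 1 — hits 1, so not a primitive root.
g = 6: 6^35 ≡ 1 — hits 1, so not a primitive root.
g = 7: 7^35 ≡ 70; 7^14 ≡ 54; 7^10 ≡ 45 — none is 1, so 7 is a primitive root.
So 7 is the smallest generator of (Z/71Z)^×.

7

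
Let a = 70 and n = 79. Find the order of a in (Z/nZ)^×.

ord(70) | φ(79) = 79 − 1 = 78 = 2 · 3 · 13.
Divisors of 78: 1, 2, 3, 6, 13, 26, 39, 78.
Evaluate successive powers at the divisors of 78:
70^1 ≡ 70 (mod 79)
70^2 ≡ 2 (mod 79)
70^3 ≡ 61 (mod 79)
70^6 ≡ 8 (mod 79)
70^13 ≡ 56 (mod 79)
70^26 ≡ 55 (mod 79)
70^39 ≡ 78 (mod 79)
70^78 ≡ 1 (mod 79) ✓
Therefore the multiplicative order of 70 modulo 79 is 78.

78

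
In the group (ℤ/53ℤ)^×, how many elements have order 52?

24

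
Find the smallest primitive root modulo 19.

2

φ(19) = 19 − 1 = 18 = 2 · 3^2.
g is a primitive root iff g^(18/q) ≢ 1 (mod 19) for each prime q ∈ {2, 3}.
g = 2: 2^9 ≡ 18; 2^6 ≡ 7 — none is 1, so 2 is a primitive root.
So 2 is the smallest generator of (Z/19Z)^×.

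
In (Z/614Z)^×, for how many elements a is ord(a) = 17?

16

φ(614) = φ(2)·φ(307) = 1·306 = 306 = 2 · 3^2 · 17.
(Z/614Z)^× is cyclic (|G| = 306); a cyclic group of order m has exactly φ(d) elements of each order d | m, and none otherwise.
17 | 306, and φ(17) = 17 − 1 = 16.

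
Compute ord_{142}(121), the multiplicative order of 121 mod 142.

35

By Lagrange's theorem, ord_142(121) divides φ(142) = φ(2)·φ(71) = 1·70 = 70 = 2 · 5 · 7.
Divisors of 70: 1, 2, 5, 7, 10, 14, 35, 70.
Check 121^d mod 142 for each divisor in increasing order:
121^1 ≡ 121 (mod 142)
121^2 ≡ 15 (mod 142)
121^5 ≡ 103 (mod 142)
121^7 ≡ 125 (mod 142)
121^10 ≡ 101 (mod 142)
121^14 ≡ 5 (mod 142)
121^35 ≡ 1 (mod 142) ✓
Hence ord(121) = 35.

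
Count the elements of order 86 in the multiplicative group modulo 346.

42

φ(346) = φ(2)·φ(173) = 1·172 = 172 = 2^2 · 43.
Since (Z/346Z)^× is cyclic of order 172, the number of elements of order d is φ(d) when d | 172 and 0 otherwise.
86 = 2 · 43 divides 172, and φ(86) = 42.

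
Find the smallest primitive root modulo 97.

φ(97) = 97 − 1 = 96 = 2^5 · 3.
g is a primitive root iff g^(96/q) ≢ 1 (mod 97) for each prime q ∈ {2, 3}.
g = 2: 2^48 ≡ 1 — hits 1, so not a primitive root.
g = 3: 3^48 ≡ 1 — hits 1, so not a primitive root.
g = 4: 4^48 ≡ 1 — hits 1, so not a primitive root.
g = 5: 5^48 ≡ 96; 5^32 ≡ 35 — none is 1, so 5 is a primitive root.
The smallest primitive root modulo 97 is 5.

5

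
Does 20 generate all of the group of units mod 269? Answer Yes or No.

No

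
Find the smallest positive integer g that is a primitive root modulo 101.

φ(101) = 101 − 1 = 100 = 2^2 · 5^2.
g is a primitive root iff g^(100/q) ≢ 1 (mod 101) for each prime q ∈ {2, 5}.
g = 2: 2^50 ≡ 100; 2^20 ≡ 95 — none is 1, so 2 is a primitive root.
So 2 is the smallest generator of (Z/101Z)^×.

2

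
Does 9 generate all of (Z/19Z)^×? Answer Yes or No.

φ(19) = 19 − 1 = 18 = 2 · 3^2.
It suffices to check that the order of 9 is not a proper divisor of 18: compute 9^(18/q) for q ∈ {2, 3}.
9^9 ≡ 1 (mod 19)  [q = 2: ≡ 1 ✗]
9^6 ≡ 11 (mod 19)  [q = 3: ≢ 1 ✓]
9^9 ≡ 1 shows ord(9) | 9, strictly less than φ(19); not a primitive root.

No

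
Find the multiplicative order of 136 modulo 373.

Since 136 ∈ (Z/373Z)^×, its order divides φ(373) = 373 − 1 = 372 = 2^2 · 3 · 31.
Divisors of 372: 1, 2, 3, 4, 6, 12, 31, 62, 93, 124, 186, 372.
Test each divisor d:
136^1 ≡ 136 (mod 373)
136^2 ≡ 219 (mod 373)
136^3 ≡ 317 (mod 373)
136^4 ≡ 217 (mod 373)
136^6 ≡ 152 (mod 373)
136^12 ≡ 351 (mod 373)
136^31 ≡ 269 (mod 373)
136^62 ≡ 372 (mod 373)
136^93 ≡ 104 (mod 373)
136^124 ≡ 1 (mod 373) ✓
The smallest such exponent is 124, so the order of 136 is 124.

124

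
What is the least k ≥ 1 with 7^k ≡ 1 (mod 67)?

ord(7) | φ(67) = 67 − 1 = 66 = 2 · 3 · 11.
Divisors of 66: 1, 2, 3, 6, 11, 22, 33, 66.
Check 7^d mod 67 for each divisor in increasing order:
7^1 ≡ 7 (mod 67)
7^2 ≡ 49 (mod 67)
7^3 ≡ 8 (mod 67)
7^6 ≡ 64 (mod 67)
7^11 ≡ 30 (mod 67)
7^22 ≡ 29 (mod 67)
7^33 ≡ 66 (mod 67)
7^66 ≡ 1 (mod 67) ✓
Hence ord(7) = 66.

66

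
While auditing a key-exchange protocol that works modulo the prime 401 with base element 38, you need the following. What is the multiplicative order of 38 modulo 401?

400

By Lagrange's theorem, ord_401(38) divides φ(401) = 401 − 1 = 400 = 2^4 · 5^2.
Divisors of 400: 1, 2, 4, 5, 8, 10, 16, 20, 25, 40, 50, 80, 100, 200, 400.
Compute 38^d (mod 401) for the divisors d until we hit 1:
38^1 ≡ 38
38^2 ≡ 241
38^4 ≡ 337
38^5 ≡ 375
38^8 ≡ 86
38^10 ≡ 275
38^16 ≡ 178
38^20 ≡ 237
38^25 ≡ 254
38^40 ≡ 29
38^50 ≡ 356
38^80 ≡ 39
38^100 ≡ 20
38^200 ≡ 400
38^400 ≡ 1
So ord_401(38) = 400.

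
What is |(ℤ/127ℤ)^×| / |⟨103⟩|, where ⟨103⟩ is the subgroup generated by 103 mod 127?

14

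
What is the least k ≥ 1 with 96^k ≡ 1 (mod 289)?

272

By Lagrange's theorem, ord_289(96) divides φ(289) = φ(17^2) = 17·(17−1) = 272 = 2^4 · 17.
Divisors of 272: 1, 2, 4, 8, 16, 17, 34, 68, 136, 272.
Check 96^d mod 289 for each divisor in increasing order:
96^1 ≡ 96 (mod 289)
96^2 ≡ 257 (mod 289)
96^4 ≡ 157 (mod 289)
96^8 ≡ 84 (mod 289)
96^16 ≡ 120 (mod 289)
96^17 ≡ 249 (mod 289)
96^34 ≡ 155 (mod 289)
96^68 ≡ 38 (mod 289)
96^136 ≡ 288 (mod 289)
96^272 ≡ 1 (mod 289) ✓
The smallest such exponent is 272, so the order of 96 is 272.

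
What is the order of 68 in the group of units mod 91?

The order of 68 must divide φ(91) = φ(7·13) = (7−1)·(13−1) = 6·12 = 72 = 2^3 · 3^2.
Divisors of 72: 1, 2, 3, 4, 6, 8, 9, 12, 18, 24, 36, 72.
Check 68^d mod 91 for each divisor in increasing order:
68^1 ≡ 68 (mod 91)
68^2 ≡ 74 (mod 91)
68^3 ≡ 27 (mod 91)
68^4 ≡ 16 (mod 91)
68^6 ≡ 1 (mod 91) ✓
The smallest such exponent is 6, so the order of 68 is 6.

6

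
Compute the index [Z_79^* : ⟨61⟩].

3

Since 61 ∈ (Z/79Z)^×, its order divides φ(79) = 79 − 1 = 78 = 2 · 3 · 13.
Divisors of 78: 1, 2, 3, 6, 13, 26, 39, 78.
Compute 61^d (mod 79) for the divisors d until we hit 1:
61^1 ≡ 61 (mod 79)
61^2 ≡ 8 (mod 79)
61^3 ≡ 14 (mod 79)
61^6 ≡ 38 (mod 79)
61^13 ≡ 78 (mod 79)
61^26 ≡ 1 (mod 79) ✓
Thus |⟨61⟩| = ord(61) = 26.
Index = |(Z/79Z)^×| / |⟨61⟩| = 78 / 26 = 3.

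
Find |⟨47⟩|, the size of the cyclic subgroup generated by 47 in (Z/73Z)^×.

72

ord(47) | φ(73) = 73 − 1 = 72 = 2^3 · 3^2.
Divisors of 72: 1, 2, 3, 4, 6, 8, 9, 12, 18, 24, 36, 72.
Test each divisor d:
47^1 ≡ 47 (mod 73)
47^2 ≡ 19 (mod 73)
47^3 ≡ 17 (mod 73)
47^4 ≡ 69 (mod 73)
47^6 ≡ 70 (mod 73)
47^8 ≡ 16 (mod 73)
47^9 ≡ 22 (mod 73)
47^12 ≡ 9 (mod 73)
47^18 ≡ 46 (mod 73)
47^24 ≡ 8 (mod 73)
47^36 ≡ 72 (mod 73)
47^72 ≡ 1 (mod 73) ✓
Therefore the multiplicative order of 47 modulo 73 is 72.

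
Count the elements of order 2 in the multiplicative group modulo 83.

φ(83) = 83 − 1 = 82 = 2 · 41.
In a cyclic group of order 82, there are φ(d) elements of order d for each divisor d of 82, and zero for non-divisors.
2 | 82, and φ(2) = 2 − 1 = 1.

1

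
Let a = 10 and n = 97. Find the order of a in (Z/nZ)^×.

96

The order of 10 must divide φ(97) = 97 − 1 = 96 = 2^5 · 3.
Divisors of 96: 1, 2, 3, 4, 6, 8, 12, 16, 24, 32, 48, 96.
Compute 10^d (mod 97) for the divisors d until we hit 1:
10^1 ≡ 10 (mod 97)
10^2 ≡ 3 (mod 97)
10^3 ≡ 30 (mod 97)
10^4 ≡ 9 (mod 97)
10^6 ≡ 27 (mod 97)
10^8 ≡ 81 (mod 97)
10^12 ≡ 50 (mod 97)
10^16 ≡ 62 (mod 97)
10^24 ≡ 75 (mod 97)
10^32 ≡ 61 (mod 97)
10^48 ≡ 96 (mod 97)
10^96 ≡ 1 (mod 97) ✓
Hence ord(10) = 96.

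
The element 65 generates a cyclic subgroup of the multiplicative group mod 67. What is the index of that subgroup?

The order of 65 must divide φ(67) = 67 − 1 = 66 = 2 · 3 · 11.
Divisors of 66: 1, 2, 3, 6, 11, 22, 33, 66.
Compute 65^d (mod 67) for the divisors d until we hit 1:
65^1 ≡ 65 (mod 67)
65^2 ≡ 4 (mod 67)
65^3 ≡ 59 (mod 67)
65^6 ≡ 64 (mod 67)
65^11 ≡ 29 (mod 67)
65^22 ≡ 37 (mod 67)
65^33 ≡ 1 (mod 67) ✓
The order of 65 is 33, so the subgroup it generates has 33 elements.
[(Z/67Z)^× : ⟨65⟩] = 66/33 = 2.

2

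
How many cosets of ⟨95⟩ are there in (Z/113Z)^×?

By Lagrange's theorem, ord_113(95) divides φ(113) = 113 − 1 = 112 = 2^4 · 7.
Divisors of 112: 1, 2, 4, 7, 8, 14, 16, 28, 56, 112.
Check 95^d mod 113 for each divisor in increasing order:
95^1 ≡ 95
95^2 ≡ 98
95^4 ≡ 112
95^7 ≡ 69
95^8 ≡ 1
The order of 95 is 8, so the subgroup it generates has 8 elements.
[(Z/113Z)^× : ⟨95⟩] = 112/8 = 14.

14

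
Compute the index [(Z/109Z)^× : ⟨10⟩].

1

The order of 10 must divide φ(109) = 109 − 1 = 108 = 2^2 · 3^3.
Divisors of 108: 1, 2, 3, 4, 6, 9, 12, 18, 27, 36, 54, 108.
Compute 10^d (mod 109) for the divisors d until we hit 1:
10^1 ≡ 10
10^2 ≡ 100
10^3 ≡ 19
10^4 ≡ 81
10^6 ≡ 34
10^9 ≡ 101
10^12 ≡ 66
10^18 ≡ 64
10^27 ≡ 33
10^36 ≡ 63
10^54 ≡ 108
10^108 ≡ 1
Thus |⟨10⟩| = ord(10) = 108.
The index is φ(109) / ord(10) = 108 / 108 = 1.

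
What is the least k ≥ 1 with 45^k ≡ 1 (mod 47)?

46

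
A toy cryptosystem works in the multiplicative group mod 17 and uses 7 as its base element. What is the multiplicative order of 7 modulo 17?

16

By Lagrange's theorem, ord_17(7) divides φ(17) = 17 − 1 = 16 = 2^4.
Divisors of 16: 1, 2, 4, 8, 16.
Test each divisor d:
7^1 ≡ 7 (mod 17)
7^2 ≡ 15 (mod 17)
7^4 ≡ 4 (mod 17)
7^8 ≡ 16 (mod 17)
7^16 ≡ 1 (mod 17) ✓
Hence ord(7) = 16.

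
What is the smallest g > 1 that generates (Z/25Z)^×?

φ(25) = φ(5^2) = 5·(5−1) = 20 = 2^2 · 5.
g is a primitive root iff g^(20/q) ≢ 1 (mod 25) for each prime q ∈ {2, 5}.
g = 2: 2^10 ≡ 24; 2^4 ≡ 16 — none is 1, so 2 is a primitive root.
So 2 is the smallest generator of (Z/25Z)^×.

2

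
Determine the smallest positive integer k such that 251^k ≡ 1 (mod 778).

388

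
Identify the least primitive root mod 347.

2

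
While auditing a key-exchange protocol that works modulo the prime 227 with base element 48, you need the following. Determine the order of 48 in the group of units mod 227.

ord(48) | φ(227) = 227 − 1 = 226 = 2 · 113.
Divisors of 226: 1, 2, 113, 226.
Test each divisor d:
48^1 ≡ 48 (mod 227)
48^2 ≡ 34 (mod 227)
48^113 ≡ 1 (mod 227) ✓
Hence ord(48) = 113.

113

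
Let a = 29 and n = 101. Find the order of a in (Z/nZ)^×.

100

The order of 29 must divide φ(101) = 101 − 1 = 100 = 2^2 · 5^2.
Divisors of 100: 1, 2, 4, 5, 10, 20, 25, 50, 100.
Compute 29^d (mod 101) for the divisors d until we hit 1:
29^1 ≡ 29
29^2 ≡ 33
29^4 ≡ 79
29^5 ≡ 69
29^10 ≡ 14
29^20 ≡ 95
29^25 ≡ 91
29^50 ≡ 100
29^100 ≡ 1
Therefore the multiplicative order of 29 modulo 101 is 100.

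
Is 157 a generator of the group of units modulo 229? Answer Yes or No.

Yes

φ(229) = 229 − 1 = 228 = 2^2 · 3 · 19.
157 is a primitive root mod 229 iff 157^(φ(229)/q) ≢ 1 for every prime q | φ(229), i.e. q ∈ {2, 3, 19}.
157^114 ≡ 228 (mod 229)  [q = 2: ≢ 1 ✓]
157^76 ≡ 94 (mod 229)  [q = 3: ≢ 1 ✓]
157^12 ≡ 218 (mod 229)  [q = 19: ≢ 1 ✓]
None equal 1, so ord_229(157) = 228: 157 is a primitive root.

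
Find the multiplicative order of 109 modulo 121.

22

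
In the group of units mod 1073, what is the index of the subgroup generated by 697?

252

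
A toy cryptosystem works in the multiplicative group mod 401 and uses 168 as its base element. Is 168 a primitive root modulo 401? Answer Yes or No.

φ(401) = 401 − 1 = 400 = 2^4 · 5^2.
An element g generates (Z/401Z)^× iff g^(400/q) ≢ 1 (mod 401) for each prime q ∈ {2, 5}.
168^200 ≡ 400 (mod 401)  [q = 2: ≢ 1 ✓]
168^80 ≡ 72 (mod 401)  [q = 5: ≢ 1 ✓]
All checks pass, so 168 has order 400 and is a primitive root modulo 401.

Yes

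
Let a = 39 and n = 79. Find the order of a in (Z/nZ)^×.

78

By Lagrange's theorem, ord_79(39) divides φ(79) = 79 − 1 = 78 = 2 · 3 · 13.
Divisors of 78: 1, 2, 3, 6, 13, 26, 39, 78.
Evaluate successive powers at the divisors of 78:
39^1 ≡ 39 (mod 79)
39^2 ≡ 20 (mod 79)
39^3 ≡ 69 (mod 79)
39^6 ≡ 21 (mod 79)
39^13 ≡ 56 (mod 79)
39^26 ≡ 55 (mod 79)
39^39 ≡ 78 (mod 79)
39^78 ≡ 1 (mod 79) ✓
So ord_79(39) = 78.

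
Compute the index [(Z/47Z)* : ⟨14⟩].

2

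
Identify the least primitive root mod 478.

7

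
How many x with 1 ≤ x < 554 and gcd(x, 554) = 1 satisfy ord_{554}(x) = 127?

0

φ(554) = φ(2)·φ(277) = 1·276 = 276 = 2^2 · 3 · 23.
(Z/554Z)^× is cyclic (|G| = 276); a cyclic group of order m has exactly φ(d) elements of each order d | m, and none otherwise.
Here 276 is not a multiple of 127, so there are no elements of order 127.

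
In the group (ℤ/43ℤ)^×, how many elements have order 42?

12

φ(43) = 43 − 1 = 42 = 2 · 3 · 7.
In a cyclic group of order 42, there are φ(d) elements of order d for each divisor d of 42, and zero for non-divisors.
42 = 2 · 3 · 7 divides 42, and φ(42) = 12.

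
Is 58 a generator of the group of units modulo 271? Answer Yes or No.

φ(271) = 271 − 1 = 270 = 2 · 3^3 · 5.
An element g generates (Z/271Z)^× iff g^(270/q) ≢ 1 (mod 271) for each prime q ∈ {2, 3, 5}.
58^135 ≡ 270 (mod 271)  [q = 2: ≢ 1 ✓]
58^90 ≡ 242 (mod 271)  [q = 3: ≢ 1 ✓]
58^54 ≡ 244 (mod 271)  [q = 5: ≢ 1 ✓]
Every test exponent gives a nontrivial residue, hence 58 generates the full group.

Yes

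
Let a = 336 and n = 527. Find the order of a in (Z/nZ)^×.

ord(336) | φ(527) = φ(17·31) = (17−1)·(31−1) = 16·30 = 480 = 2^5 · 3 · 5.
Divisors of 480: 1, 2, 3, 4, 5, 6, 8, 10, 12, 15, 16, 20, 24, 30, 32, 40, 48, 60, 80, 96, 120, 160, 240, 480.
Check 336^d mod 527 for each divisor in increasing order:
336^1 ≡ 336 (mod 527)
336^2 ≡ 118 (mod 527)
336^3 ≡ 123 (mod 527)
336^4 ≡ 222 (mod 527)
336^5 ≡ 285 (mod 527)
336^6 ≡ 373 (mod 527)
336^8 ≡ 273 (mod 527)
336^10 ≡ 67 (mod 527)
336^12 ≡ 1 (mod 527) ✓
The smallest such exponent is 12, so the order of 336 is 12.

12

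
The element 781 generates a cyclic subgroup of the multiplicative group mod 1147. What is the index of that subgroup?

60

Since 781 ∈ (Z/1147Z)^×, its order divides φ(1147) = φ(31·37) = (31−1)·(37−1) = 30·36 = 1080 = 2^3 · 3^3 · 5.
Divisors of 1080: 1, 2, 3, 4, 5, 6, 8, 9, 10, 12, 15, 18, 20, 24, 27, 30, 36, 40, 45, 54, 60, 72, 90, 108, 120, 135, 180, 216, 270, 360, 540, 1080.
Compute 781^d (mod 1147) for the divisors d until we hit 1:
781^1 ≡ 781 (mod 1147)
781^2 ≡ 904 (mod 1147)
781^3 ≡ 619 (mod 1147)
781^4 ≡ 552 (mod 1147)
781^5 ≡ 987 (mod 1147)
781^6 ≡ 63 (mod 1147)
781^8 ≡ 749 (mod 1147)
781^9 ≡ 1146 (mod 1147)
781^10 ≡ 366 (mod 1147)
781^12 ≡ 528 (mod 1147)
781^15 ≡ 1084 (mod 1147)
781^18 ≡ 1 (mod 1147) ✓
Thus |⟨781⟩| = ord(781) = 18.
The index is φ(1147) / ord(781) = 1080 / 18 = 60.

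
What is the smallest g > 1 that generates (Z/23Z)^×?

φ(23) = 23 − 1 = 22 = 2 · 11.
g is a primitive root iff g^(22/q) ≢ 1 (mod 23) for each prime q ∈ {2, 11}.
g = 2: 2^11 ≡ 1 — hits 1, so not a primitive root.
g = 3: 3^11 ≡ 1 — hits 1, so not a primitive root.
g = 4: 4^11 ≡ 1 — hits 1, so not a primitive root.
g = 5: 5^11 ≡ 22; 5^2 ≡ 2 — none is 1, so 5 is a primitive root.
Hence the least primitive root of 23 is 5.

5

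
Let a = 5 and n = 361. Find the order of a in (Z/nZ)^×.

171

ord(5) | φ(361) = φ(19^2) = 19·(19−1) = 342 = 2 · 3^2 · 19.
Divisors of 342: 1, 2, 3, 6, 9, 18, 19, 38, 57, 114, 171, 342.
Check 5^d mod 361 for each divisor in increasing order:
5^1 ≡ 5 (mod 361)
5^2 ≡ 25 (mod 361)
5^3 ≡ 125 (mod 361)
5^6 ≡ 102 (mod 361)
5^9 ≡ 115 (mod 361)
5^18 ≡ 229 (mod 361)
5^19 ≡ 62 (mod 361)
5^38 ≡ 234 (mod 361)
5^57 ≡ 68 (mod 361)
5^114 ≡ 292 (mod 361)
5^171 ≡ 1 (mod 361) ✓
Hence ord(5) = 171.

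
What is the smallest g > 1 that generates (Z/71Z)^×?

7

φ(71) = 71 − 1 = 70 = 2 · 5 · 7.
Test candidates g = 2, 3, … against the prime factors q ∈ {2, 5, 7} of φ(71): g is a generator iff g^(70/q) ≢ 1 for every such q.
g = 2: 2^35 ≡ 1 — hits 1, so not a primitive root.
g = 3: 3^35 ≡ 1 — hits 1, so not a primitive root.
g = 4: 4^35 ≡ 1 — hits 1, so not a primitive root.
g = 5: 5^35 ≡ 1 — hits 1, so not a primitive root.
g = 6: 6^35 ≡ 1 — hits 1, so not a primitive root.
g = 7: 7^35 ≡ 70; 7^14 ≡ 54; 7^10 ≡ 45 — none is 1, so 7 is a primitive root.
The smallest primitive root modulo 71 is 7.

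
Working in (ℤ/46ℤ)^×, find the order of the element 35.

11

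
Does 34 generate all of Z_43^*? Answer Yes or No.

φ(43) = 43 − 1 = 42 = 2 · 3 · 7.
An element g generates (Z/43Z)^× iff g^(42/q) ≢ 1 (mod 43) for each prime q ∈ {2, 3, 7}.
34^21 ≡ 42 (mod 43)  [q = 2: ≢ 1 ✓]
34^14 ≡ 6 (mod 43)  [q = 3: ≢ 1 ✓]
34^6 ≡ 4 (mod 43)  [q = 7: ≢ 1 ✓]
Every test exponent gives a nontrivial residue, hence 34 generates the full group.

Yes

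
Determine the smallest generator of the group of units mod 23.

φ(23) = 23 − 1 = 22 = 2 · 11.
Test candidates g = 2, 3, … against the prime factors q ∈ {2, 11} of φ(23): g is a generator iff g^(22/q) ≢ 1 for every such q.
g = 2: 2^11 ≡ 1 — hits 1, so not a primitive root.
g = 3: 3^11 ≡ 1 — hits 1, so not a primitive root.
g = 4: 4^11 ≡ 1 — hits 1, so not a primitive root.
g = 5: 5^11 ≡ 22; 5^2 ≡ 2 — none is 1, so 5 is a primitive root.
So 5 is the smallest generator of (Z/23Z)^×.

5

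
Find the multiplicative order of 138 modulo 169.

52

Since 138 ∈ (Z/169Z)^×, its order divides φ(169) = φ(13^2) = 13·(13−1) = 156 = 2^2 · 3 · 13.
Divisors of 156: 1, 2, 3, 4, 6, 12, 13, 26, 39, 52, 78, 156.
Evaluate successive powers at the divisors of 156:
138^1 ≡ 138 (mod 169)
138^2 ≡ 116 (mod 169)
138^3 ≡ 122 (mod 169)
138^4 ≡ 105 (mod 169)
138^6 ≡ 12 (mod 169)
138^12 ≡ 144 (mod 169)
138^13 ≡ 99 (mod 169)
138^26 ≡ 168 (mod 169)
138^39 ≡ 70 (mod 169)
138^52 ≡ 1 (mod 169) ✓
Therefore the multiplicative order of 138 modulo 169 is 52.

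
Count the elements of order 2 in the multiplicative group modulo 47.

φ(47) = 47 − 1 = 46 = 2 · 23.
(Z/47Z)^× is cyclic (|G| = 46); a cyclic group of order m has exactly φ(d) elements of each order d | m, and none otherwise.
2 | 46, and φ(2) = 2 − 1 = 1.

1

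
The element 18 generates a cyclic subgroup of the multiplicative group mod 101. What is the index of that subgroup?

1

ord(18) | φ(101) = 101 − 1 = 100 = 2^2 · 5^2.
Divisors of 100: 1, 2, 4, 5, 10, 20, 25, 50, 100.
Check 18^d mod 101 for each divisor in increasing order:
18^1 ≡ 18
18^2 ≡ 21
18^4 ≡ 37
18^5 ≡ 60
18^10 ≡ 65
18^20 ≡ 84
18^25 ≡ 91
18^50 ≡ 100
18^100 ≡ 1
So ord_101(18) = 100, hence |⟨18⟩| = 100.
Index = |(Z/101Z)^×| / |⟨18⟩| = 100 / 100 = 1.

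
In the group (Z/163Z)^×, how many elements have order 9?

6

φ(163) = 163 − 1 = 162 = 2 · 3^4.
In a cyclic group of order 162, there are φ(d) elements of order d for each divisor d of 162, and zero for non-divisors.
9 = 3^2 divides 162, and φ(9) = 6.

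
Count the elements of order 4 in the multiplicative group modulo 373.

2

φ(373) = 373 − 1 = 372 = 2^2 · 3 · 31.
In a cyclic group of order 372, there are φ(d) elements of order d for each divisor d of 372, and zero for non-divisors.
4 = 2^2 divides 372, and φ(4) = 2.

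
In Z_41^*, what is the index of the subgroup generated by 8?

2

Since 8 ∈ (Z/41Z)^×, its order divides φ(41) = 41 − 1 = 40 = 2^3 · 5.
Divisors of 40: 1, 2, 4, 5, 8, 10, 20, 40.
Compute 8^d (mod 41) for the divisors d until we hit 1:
8^1 ≡ 8 (mod 41)
8^2 ≡ 23 (mod 41)
8^4 ≡ 37 (mod 41)
8^5 ≡ 9 (mod 41)
8^8 ≡ 16 (mod 41)
8^10 ≡ 40 (mod 41)
8^20 ≡ 1 (mod 41) ✓
So ord_41(8) = 20, hence |⟨8⟩| = 20.
[(Z/41Z)^× : ⟨8⟩] = 40/20 = 2.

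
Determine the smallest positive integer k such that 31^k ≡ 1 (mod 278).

By Lagrange's theorem, ord_278(31) divides φ(278) = φ(2)·φ(139) = 1·138 = 138 = 2 · 3 · 23.
Divisors of 138: 1, 2, 3, 6, 23, 46, 69, 138.
Evaluate successive powers at the divisors of 138:
31^1 ≡ 31 (mod 278)
31^2 ≡ 127 (mod 278)
31^3 ≡ 45 (mod 278)
31^6 ≡ 79 (mod 278)
31^23 ≡ 235 (mod 278)
31^46 ≡ 181 (mod 278)
31^69 ≡ 1 (mod 278) ✓
The smallest such exponent is 69, so the order of 31 is 69.

69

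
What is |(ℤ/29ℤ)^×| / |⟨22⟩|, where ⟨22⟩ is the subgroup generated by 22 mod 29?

Since 22 ∈ (Z/29Z)^×, its order divides φ(29) = 29 − 1 = 28 = 2^2 · 7.
Divisors of 28: 1, 2, 4, 7, 14, 28.
Check 22^d mod 29 for each divisor in increasing order:
22^1 ≡ 22 (mod 29)
22^2 ≡ 20 (mod 29)
22^4 ≡ 23 (mod 29)
22^7 ≡ 28 (mod 29)
22^14 ≡ 1 (mod 29) ✓
The order of 22 is 14, so the subgroup it generates has 14 elements.
[(Z/29Z)^× : ⟨22⟩] = 28/14 = 2.

2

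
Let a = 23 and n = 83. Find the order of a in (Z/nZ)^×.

41

Since 23 ∈ (Z/83Z)^×, its order divides φ(83) = 83 − 1 = 82 = 2 · 41.
Divisors of 82: 1, 2, 41, 82.
Check 23^d mod 83 for each divisor in increasing order:
23^1 ≡ 23
23^2 ≡ 31
23^41 ≡ 1
The smallest such exponent is 41, so the order of 23 is 41.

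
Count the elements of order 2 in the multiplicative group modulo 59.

φ(59) = 59 − 1 = 58 = 2 · 29.
In a cyclic group of order 58, there are φ(d) elements of order d for each divisor d of 58, and zero for non-divisors.
2 | 58, and φ(2) = 2 − 1 = 1.

1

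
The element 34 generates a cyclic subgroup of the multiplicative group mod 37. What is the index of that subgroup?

The order of 34 must divide φ(37) = 37 − 1 = 36 = 2^2 · 3^2.
Divisors of 36: 1, 2, 3, 4, 6, 9, 12, 18, 36.
Check 34^d mod 37 for each divisor in increasing order:
34^1 ≡ 34 (mod 37)
34^2 ≡ 9 (mod 37)
34^3 ≡ 10 (mod 37)
34^4 ≡ 7 (mod 37)
34^6 ≡ 26 (mod 37)
34^9 ≡ 1 (mod 37) ✓
The order of 34 is 9, so the subgroup it generates has 9 elements.
[(Z/37Z)^× : ⟨34⟩] = 36/9 = 4.

4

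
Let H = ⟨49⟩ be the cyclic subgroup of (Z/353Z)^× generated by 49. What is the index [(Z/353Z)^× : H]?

The order of 49 must divide φ(353) = 353 − 1 = 352 = 2^5 · 11.
Divisors of 352: 1, 2, 4, 8, 11, 16, 22, 32, 44, 88, 176, 352.
Compute 49^d (mod 353) for the divisors d until we hit 1:
49^1 ≡ 49
49^2 ≡ 283
49^4 ≡ 311
49^8 ≡ 352
49^11 ≡ 253
49^16 ≡ 1
So ord_353(49) = 16, hence |⟨49⟩| = 16.
[(Z/353Z)^× : ⟨49⟩] = 352/16 = 22.

22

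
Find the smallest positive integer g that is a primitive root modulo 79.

3

φ(79) = 79 − 1 = 78 = 2 · 3 · 13.
Test candidates g = 2, 3, … against the prime factors q ∈ {2, 3, 13} of φ(79): g is a generator iff g^(78/q) ≢ 1 for every such q.
g = 2: 2^39 ≡ 1 — hits 1, so not a primitive root.
g = 3: 3^39 ≡ 78; 3^26 ≡ 23; 3^6 ≡ 18 — none is 1, so 3 is a primitive root.
So 3 is the smallest generator of (Z/79Z)^×.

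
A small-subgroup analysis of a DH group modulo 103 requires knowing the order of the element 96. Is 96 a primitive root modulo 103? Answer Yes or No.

Yes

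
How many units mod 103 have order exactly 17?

φ(103) = 103 − 1 = 102 = 2 · 3 · 17.
In a cyclic group of order 102, there are φ(d) elements of order d for each divisor d of 102, and zero for non-divisors.
17 | 102, and φ(17) = 17 − 1 = 16.

16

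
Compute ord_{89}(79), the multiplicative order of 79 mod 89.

Since 79 ∈ (Z/89Z)^×, its order divides φ(89) = 89 − 1 = 88 = 2^3 · 11.
Divisors of 88: 1, 2, 4, 8, 11, 22, 44, 88.
Check 79^d mod 89 for each divisor in increasing order:
79^1 ≡ 79 (mod 89)
79^2 ≡ 11 (mod 89)
79^4 ≡ 32 (mod 89)
79^8 ≡ 45 (mod 89)
79^11 ≡ 34 (mod 89)
79^22 ≡ 88 (mod 89)
79^44 ≡ 1 (mod 89) ✓
So ord_89(79) = 44.

44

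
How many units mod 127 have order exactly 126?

φ(127) = 127 − 1 = 126 = 2 · 3^2 · 7.
In a cyclic group of order 126, there are φ(d) elements of order d for each divisor d of 126, and zero for non-divisors.
126 = 2 · 3^2 · 7 divides 126, and φ(126) = 36.

36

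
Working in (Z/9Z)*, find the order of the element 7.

3

By Lagrange's theorem, ord_9(7) divides φ(9) = φ(3^2) = 3·(3−1) = 6 = 2 · 3.
Divisors of 6: 1, 2, 3, 6.
Test each divisor d:
7^1 ≡ 7
7^2 ≡ 4
7^3 ≡ 1
Hence ord(7) = 3.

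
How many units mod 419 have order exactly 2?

1

φ(419) = 419 − 1 = 418 = 2 · 11 · 19.
Since (Z/419Z)^× is cyclic of order 418, the number of elements of order d is φ(d) when d | 418 and 0 otherwise.
2 | 418, and φ(2) = 2 − 1 = 1.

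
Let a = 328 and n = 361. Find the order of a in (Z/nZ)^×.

171

Since 328 ∈ (Z/361Z)^×, its order divides φ(361) = φ(19^2) = 19·(19−1) = 342 = 2 · 3^2 · 19.
Divisors of 342: 1, 2, 3, 6, 9, 18, 19, 38, 57, 114, 171, 342.
Evaluate successive powers at the divisors of 342:
328^1 ≡ 328 (mod 361)
328^2 ≡ 6 (mod 361)
328^3 ≡ 163 (mod 361)
328^6 ≡ 216 (mod 361)
328^9 ≡ 191 (mod 361)
328^18 ≡ 20 (mod 361)
328^19 ≡ 62 (mod 361)
328^38 ≡ 234 (mod 361)
328^57 ≡ 68 (mod 361)
328^114 ≡ 292 (mod 361)
328^171 ≡ 1 (mod 361) ✓
The smallest such exponent is 171, so the order of 328 is 171.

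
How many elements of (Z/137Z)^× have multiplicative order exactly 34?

16

φ(137) = 137 − 1 = 136 = 2^3 · 17.
(Z/137Z)^× is cyclic (|G| = 136); a cyclic group of order m has exactly φ(d) elements of each order d | m, and none otherwise.
34 = 2 · 17 divides 136, and φ(34) = 16.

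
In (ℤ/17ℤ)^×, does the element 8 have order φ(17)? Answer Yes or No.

No

φ(17) = 17 − 1 = 16 = 2^4.
8 is a primitive root mod 17 iff 8^(φ(17)/q) ≢ 1 for every prime q | φ(17), i.e. q ∈ {2}.
8^8 ≡ 1 (mod 17)  [q = 2: ≡ 1 ✗]
The check at q = 2 fails, so 8 generates a proper subgroup.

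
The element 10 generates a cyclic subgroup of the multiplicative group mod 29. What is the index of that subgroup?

1

Since 10 ∈ (Z/29Z)^×, its order divides φ(29) = 29 − 1 = 28 = 2^2 · 7.
Divisors of 28: 1, 2, 4, 7, 14, 28.
Check 10^d mod 29 for each divisor in increasing order:
10^1 ≡ 10
10^2 ≡ 13
10^4 ≡ 24
10^7 ≡ 17
10^14 ≡ 28
10^28 ≡ 1
Thus |⟨10⟩| = ord(10) = 28.
The index is φ(29) / ord(10) = 28 / 28 = 1.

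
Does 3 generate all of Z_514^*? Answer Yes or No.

Yes

φ(514) = φ(2)·φ(257) = 1·256 = 256 = 2^8.
It suffices to check that the order of 3 is not a proper divisor of 256: compute 3^(256/q) for q ∈ {2}.
3^128 ≡ 513 (mod 514)  [q = 2: ≢ 1 ✓]
Every test exponent gives a nontrivial residue, hence 3 generates the full group.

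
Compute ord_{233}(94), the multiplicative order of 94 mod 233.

By Lagrange's theorem, ord_233(94) divides φ(233) = 233 − 1 = 232 = 2^3 · 29.
Divisors of 232: 1, 2, 4, 8, 29, 58, 116, 232.
Check 94^d mod 233 for each divisor in increasing order:
94^1 ≡ 94 (mod 233)
94^2 ≡ 215 (mod 233)
94^4 ≡ 91 (mod 233)
94^8 ≡ 126 (mod 233)
94^29 ≡ 136 (mod 233)
94^58 ≡ 89 (mod 233)
94^116 ≡ 232 (mod 233)
94^232 ≡ 1 (mod 233) ✓
Therefore the multiplicative order of 94 modulo 233 is 232.

232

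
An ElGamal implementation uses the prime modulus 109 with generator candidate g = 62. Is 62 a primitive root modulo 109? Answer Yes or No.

φ(109) = 109 − 1 = 108 = 2^2 · 3^3.
Test 62^(108/q) mod 109 for each prime factor q of 108:
62^54 ≡ 108 (mod 109)  [q = 2: ≢ 1 ✓]
62^36 ≡ 45 (mod 109)  [q = 3: ≢ 1 ✓]
None equal 1, so ord_109(62) = 108: 62 is a primitive root.

Yes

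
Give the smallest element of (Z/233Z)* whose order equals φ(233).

3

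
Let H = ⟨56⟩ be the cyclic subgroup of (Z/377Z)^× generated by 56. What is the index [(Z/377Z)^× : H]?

4

By Lagrange's theorem, ord_377(56) divides φ(377) = φ(13·29) = (13−1)·(29−1) = 12·28 = 336 = 2^4 · 3 · 7.
Divisors of 336: 1, 2, 3, 4, 6, 7, 8, 12, 14, 16, 21, 24, 28, 42, 48, 56, 84, 112, 168, 336.
Test each divisor d:
56^1 ≡ 56 (mod 377)
56^2 ≡ 120 (mod 377)
56^3 ≡ 311 (mod 377)
56^4 ≡ 74 (mod 377)
56^6 ≡ 209 (mod 377)
56^7 ≡ 17 (mod 377)
56^8 ≡ 198 (mod 377)
56^12 ≡ 326 (mod 377)
56^14 ≡ 289 (mod 377)
56^16 ≡ 373 (mod 377)
56^21 ≡ 12 (mod 377)
56^24 ≡ 339 (mod 377)
56^28 ≡ 204 (mod 377)
56^42 ≡ 144 (mod 377)
56^48 ≡ 313 (mod 377)
56^56 ≡ 146 (mod 377)
56^84 ≡ 1 (mod 377) ✓
Thus |⟨56⟩| = ord(56) = 84.
The index is φ(377) / ord(56) = 336 / 84 = 4.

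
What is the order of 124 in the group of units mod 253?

55

Since 124 ∈ (Z/253Z)^×, its order divides φ(253) = φ(11·23) = (11−1)·(23−1) = 10·22 = 220 = 2^2 · 5 · 11.
Divisors of 220: 1, 2, 4, 5, 10, 11, 20, 22, 44, 55, 110, 220.
Compute 124^d (mod 253) for the divisors d until we hit 1:
124^1 ≡ 124
124^2 ≡ 196
124^4 ≡ 213
124^5 ≡ 100
124^10 ≡ 133
124^11 ≡ 47
124^20 ≡ 232
124^22 ≡ 185
124^44 ≡ 70
124^55 ≡ 1
Therefore the multiplicative order of 124 modulo 253 is 55.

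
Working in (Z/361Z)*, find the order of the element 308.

171

Since 308 ∈ (Z/361Z)^×, its order divides φ(361) = φ(19^2) = 19·(19−1) = 342 = 2 · 3^2 · 19.
Divisors of 342: 1, 2, 3, 6, 9, 18, 19, 38, 57, 114, 171, 342.
Evaluate successive powers at the divisors of 342:
308^1 ≡ 308 (mod 361)
308^2 ≡ 282 (mod 361)
308^3 ≡ 216 (mod 361)
308^6 ≡ 87 (mod 361)
308^9 ≡ 20 (mod 361)
308^18 ≡ 39 (mod 361)
308^19 ≡ 99 (mod 361)
308^38 ≡ 54 (mod 361)
308^57 ≡ 292 (mod 361)
308^114 ≡ 68 (mod 361)
308^171 ≡ 1 (mod 361) ✓
The smallest such exponent is 171, so the order of 308 is 171.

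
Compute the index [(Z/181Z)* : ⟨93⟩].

Since 93 ∈ (Z/181Z)^×, its order divides φ(181) = 181 − 1 = 180 = 2^2 · 3^2 · 5.
Divisors of 180: 1, 2, 3, 4, 5, 6, 9, 10, 12, 15, 18, 20, 30, 36, 45, 60, 90, 180.
Check 93^d mod 181 for each divisor in increasing order:
93^1 ≡ 93
93^2 ≡ 142
93^3 ≡ 174
93^4 ≡ 73
93^5 ≡ 92
93^6 ≡ 49
93^9 ≡ 19
93^10 ≡ 138
93^12 ≡ 48
93^15 ≡ 26
93^18 ≡ 180
93^20 ≡ 39
93^30 ≡ 133
93^36 ≡ 1
Thus |⟨93⟩| = ord(93) = 36.
[(Z/181Z)^× : ⟨93⟩] = 180/36 = 5.

5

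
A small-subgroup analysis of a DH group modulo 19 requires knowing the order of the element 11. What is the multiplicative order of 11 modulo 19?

3

By Lagrange's theorem, ord_19(11) divides φ(19) = 19 − 1 = 18 = 2 · 3^2.
Divisors of 18: 1, 2, 3, 6, 9, 18.
Test each divisor d:
11^1 ≡ 11 (mod 19)
11^2 ≡ 7 (mod 19)
11^3 ≡ 1 (mod 19) ✓
Therefore the multiplicative order of 11 modulo 19 is 3.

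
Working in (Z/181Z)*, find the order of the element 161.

45

By Lagrange's theorem, ord_181(161) divides φ(181) = 181 − 1 = 180 = 2^2 · 3^2 · 5.
Divisors of 180: 1, 2, 3, 4, 5, 6, 9, 10, 12, 15, 18, 20, 30, 36, 45, 60, 90, 180.
Evaluate successive powers at the divisors of 180:
161^1 ≡ 161 (mod 181)
161^2 ≡ 38 (mod 181)
161^3 ≡ 145 (mod 181)
161^4 ≡ 177 (mod 181)
161^5 ≡ 80 (mod 181)
161^6 ≡ 29 (mod 181)
161^9 ≡ 42 (mod 181)
161^10 ≡ 65 (mod 181)
161^12 ≡ 117 (mod 181)
161^15 ≡ 132 (mod 181)
161^18 ≡ 135 (mod 181)
161^20 ≡ 62 (mod 181)
161^30 ≡ 48 (mod 181)
161^36 ≡ 125 (mod 181)
161^45 ≡ 1 (mod 181) ✓
The smallest such exponent is 45, so the order of 161 is 45.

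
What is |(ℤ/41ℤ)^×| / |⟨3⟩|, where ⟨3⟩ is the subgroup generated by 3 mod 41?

5

The order of 3 must divide φ(41) = 41 − 1 = 40 = 2^3 · 5.
Divisors of 40: 1, 2, 4, 5, 8, 10, 20, 40.
Compute 3^d (mod 41) for the divisors d until we hit 1:
3^1 ≡ 3 (mod 41)
3^2 ≡ 9 (mod 41)
3^4 ≡ 40 (mod 41)
3^5 ≡ 38 (mod 41)
3^8 ≡ 1 (mod 41) ✓
So ord_41(3) = 8, hence |⟨3⟩| = 8.
Index = |(Z/41Z)^×| / |⟨3⟩| = 40 / 8 = 5.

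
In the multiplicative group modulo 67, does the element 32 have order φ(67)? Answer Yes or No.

Yes

φ(67) = 67 − 1 = 66 = 2 · 3 · 11.
It suffices to check that the order of 32 is not a proper divisor of 66: compute 32^(66/q) for q ∈ {2, 3, 11}.
32^33 ≡ 66 (mod 67)  [q = 2: ≢ 1 ✓]
32^22 ≡ 29 (mod 67)  [q = 3: ≢ 1 ✓]
32^6 ≡ 25 (mod 67)  [q = 11: ≢ 1 ✓]
All checks pass, so 32 has order 66 and is a primitive root modulo 67.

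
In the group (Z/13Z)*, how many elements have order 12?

φ(13) = 13 − 1 = 12 = 2^2 · 3.
Since (Z/13Z)^× is cyclic of order 12, the number of elements of order d is φ(d) when d | 12 and 0 otherwise.
12 = 2^2 · 3 divides 12, and φ(12) = 4.

4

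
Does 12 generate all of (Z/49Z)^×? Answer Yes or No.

φ(49) = φ(7^2) = 7·(7−1) = 42 = 2 · 3 · 7.
It suffices to check that the order of 12 is not a proper divisor of 42: compute 12^(42/q) for q ∈ {2, 3, 7}.
12^21 ≡ 48 (mod 49)  [q = 2: ≢ 1 ✓]
12^14 ≡ 18 (mod 49)  [q = 3: ≢ 1 ✓]
12^6 ≡ 22 (mod 49)  [q = 7: ≢ 1 ✓]
Every test exponent gives a nontrivial residue, hence 12 generates the full group.

Yes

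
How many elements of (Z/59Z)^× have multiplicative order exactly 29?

28

φ(59) = 59 − 1 = 58 = 2 · 29.
Since (Z/59Z)^× is cyclic of order 58, the number of elements of order d is φ(d) when d | 58 and 0 otherwise.
29 | 58, and φ(29) = 29 − 1 = 28.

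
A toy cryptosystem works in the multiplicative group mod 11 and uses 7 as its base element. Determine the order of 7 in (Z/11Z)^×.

10

By Lagrange's theorem, ord_11(7) divides φ(11) = 11 − 1 = 10 = 2 · 5.
Divisors of 10: 1, 2, 5, 10.
Check 7^d mod 11 for each divisor in increasing order:
7^1 ≡ 7 (mod 11)
7^2 ≡ 5 (mod 11)
7^5 ≡ 10 (mod 11)
7^10 ≡ 1 (mod 11) ✓
The smallest such exponent is 10, so the order of 7 is 10.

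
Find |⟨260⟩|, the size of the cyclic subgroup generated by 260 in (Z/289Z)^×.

272

The order of 260 must divide φ(289) = φ(17^2) = 17·(17−1) = 272 = 2^4 · 17.
Divisors of 272: 1, 2, 4, 8, 16, 17, 34, 68, 136, 272.
Check 260^d mod 289 for each divisor in increasing order:
260^1 ≡ 260 (mod 289)
260^2 ≡ 263 (mod 289)
260^4 ≡ 98 (mod 289)
260^8 ≡ 67 (mod 289)
260^16 ≡ 154 (mod 289)
260^17 ≡ 158 (mod 289)
260^34 ≡ 110 (mod 289)
260^68 ≡ 251 (mod 289)
260^136 ≡ 288 (mod 289)
260^272 ≡ 1 (mod 289) ✓
The smallest such exponent is 272, so the order of 260 is 272.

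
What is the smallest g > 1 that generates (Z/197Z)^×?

2

φ(197) = 197 − 1 = 196 = 2^2 · 7^2.
Test candidates g = 2, 3, … against the prime factors q ∈ {2, 7} of φ(197): g is a generator iff g^(196/q) ≢ 1 for every such q.
g = 2: 2^98 ≡ 196; 2^28 ≡ 104 — none is 1, so 2 is a primitive root.
The smallest primitive root modulo 197 is 2.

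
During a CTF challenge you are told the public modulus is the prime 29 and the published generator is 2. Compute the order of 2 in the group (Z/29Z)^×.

28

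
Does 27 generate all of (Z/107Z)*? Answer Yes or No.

No

φ(107) = 107 − 1 = 106 = 2 · 53.
Test 27^(106/q) mod 107 for each prime factor q of 106:
27^53 ≡ 1 (mod 107)  [q = 2: ≡ 1 ✗]
27^2 ≡ 87 (mod 107)  [q = 53: ≢ 1 ✓]
Since 27^53 ≡ 1, the order of 27 divides 53 < 106, so 27 is not a primitive root.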